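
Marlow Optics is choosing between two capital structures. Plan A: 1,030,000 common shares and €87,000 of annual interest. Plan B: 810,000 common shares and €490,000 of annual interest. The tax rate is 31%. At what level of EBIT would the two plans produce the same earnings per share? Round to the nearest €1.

Set EPS_A = EPS_B: (EBIT − €87,000)(1 − 0.31) ÷ 1,030,000 = (EBIT − €490,000)(1 − 0.31) ÷ 810,000.
The (1 − t) factor cancels: (EBIT − 87,000) × 810,000 = (EBIT − 490,000) × 1,030,000.
EBIT × (1,030,000 − 810,000) = 490,000 × 1,030,000 − 87,000 × 810,000 = 434,230,000,000, so EBIT = 434,230,000,000 ÷ 220,000 = 1,973,772.73.

€1,973,773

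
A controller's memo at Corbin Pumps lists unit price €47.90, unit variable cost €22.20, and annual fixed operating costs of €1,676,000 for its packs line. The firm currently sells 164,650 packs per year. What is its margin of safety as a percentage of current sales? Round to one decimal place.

Contribution margin per unit = €47.90 − €22.20 = €25.70. Break-even units = €1,676,000 ÷ €25.70 = 65,214.01; break-even revenue = 65,214.01 × €47.90 = €3,123,750.97.
Actual sales revenue = 164,650 × €47.90 = €7,886,735.00.
Margin of safety = (€7,886,735.00 − €3,123,750.97) ÷ €7,886,735.00 = 60.4%.

60.4%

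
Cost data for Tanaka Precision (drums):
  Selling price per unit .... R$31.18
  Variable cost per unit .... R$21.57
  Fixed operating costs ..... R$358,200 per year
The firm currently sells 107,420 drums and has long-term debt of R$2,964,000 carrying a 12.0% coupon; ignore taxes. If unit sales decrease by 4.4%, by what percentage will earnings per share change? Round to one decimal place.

-14.3%

At 107,420 units, contribution = 107,420 × R$9.61 = R$1,032,306.20.
Subtracting fixed costs: EBIT = R$1,032,306.20 − R$358,200 = R$674,106.20.
After interest of R$355,680.00, pre-tax earnings = R$318,426.20.
DCL = total CM / (EBIT − I) = R$1,032,306.20 / R$318,426.20 = 3.2419.
%ΔEPS = DCL × %ΔSales = 3.2419 × -4.4% = -14.3%.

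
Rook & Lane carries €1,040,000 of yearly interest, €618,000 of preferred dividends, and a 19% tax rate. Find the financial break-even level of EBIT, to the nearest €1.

Grossing the preferred dividend up to pre-tax terms: €618,000 / (1 − 0.19) = €762,962.96.
Financial break-even EBIT = interest + D_p ÷ (1 − t) = €1,040,000 + €762,962.96 = €1,802,962.96.

€1,802,963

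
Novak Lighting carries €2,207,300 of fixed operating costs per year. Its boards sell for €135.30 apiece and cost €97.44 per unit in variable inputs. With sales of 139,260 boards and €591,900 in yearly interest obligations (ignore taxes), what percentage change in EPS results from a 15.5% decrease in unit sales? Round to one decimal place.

-33.0%

Total contribution margin = 139,260 × €37.86 = €5,272,383.60.
Operating income = contribution − fixed costs = €5,272,383.60 − €2,207,300 = €3,065,083.60.
Interest = €591,900.00, so EBIT − I = €2,473,183.60.
DCL = total CM / (EBIT − I) = €5,272,383.60 / €2,473,183.60 = 2.1318.
EPS therefore changes by 2.1318 × (-15.5%) = -33.0%.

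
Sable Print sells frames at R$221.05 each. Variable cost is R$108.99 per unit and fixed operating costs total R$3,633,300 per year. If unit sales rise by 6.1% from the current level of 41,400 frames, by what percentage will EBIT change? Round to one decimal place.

+28.1%

Contribution at this volume is 41,400 × R$112.06 = R$4,639,284.00.
Subtracting fixed costs: EBIT = R$4,639,284.00 − R$3,633,300 = R$1,005,984.00.
So DOL = total CM / EBIT = R$4,639,284.00 / R$1,005,984.00 = 4.6117.
%ΔEBIT = DOL × %ΔSales = 4.6117 × +6.1% = +28.1%.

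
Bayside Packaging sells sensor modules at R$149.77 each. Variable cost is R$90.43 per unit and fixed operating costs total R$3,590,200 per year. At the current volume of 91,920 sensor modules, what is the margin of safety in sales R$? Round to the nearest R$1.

R$4,705,445

Each unit contributes R$149.77 − R$90.43 = R$59.34. Break-even units = R$3,590,200 ÷ R$59.34 = 60,502.19; break-even revenue = 60,502.19 × R$149.77 = R$9,061,413.11.
Actual sales revenue = 91,920 × R$149.77 = R$13,766,858.40.
Margin of safety = R$13,766,858.40 − R$9,061,413.11 = R$4,705,445.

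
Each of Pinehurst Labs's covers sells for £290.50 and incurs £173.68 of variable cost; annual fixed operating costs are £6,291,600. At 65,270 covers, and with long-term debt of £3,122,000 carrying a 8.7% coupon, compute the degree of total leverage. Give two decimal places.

Contribution at this volume is 65,270 × £116.82 = £7,624,841.40.
EBIT = £7,624,841.40 − £6,291,600 = £1,333,241.40. Interest = £271,614.00, so EBIT − I = £1,061,627.40.
DCL = contribution ÷ (EBIT − I) = £7,624,841.40 ÷ £1,061,627.40 = 7.1822.

7.18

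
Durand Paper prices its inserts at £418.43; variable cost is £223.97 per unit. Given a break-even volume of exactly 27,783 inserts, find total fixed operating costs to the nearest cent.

Unit CM = price − variable cost = £418.43 − £223.97 = £194.46.
Fixed costs = break-even units × CM = 27,783 × £194.46 = £5,402,682.18.

£5,402,682.18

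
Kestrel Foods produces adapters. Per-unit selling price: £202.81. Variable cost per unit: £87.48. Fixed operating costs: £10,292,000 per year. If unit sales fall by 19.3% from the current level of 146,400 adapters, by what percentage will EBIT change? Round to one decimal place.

At 146,400 units, contribution = 146,400 × £115.33 = £16,884,312.00.
EBIT = £16,884,312.00 − £10,292,000 = £6,592,312.00.
So DOL = total CM / EBIT = £16,884,312.00 / £6,592,312.00 = 2.5612.
Operating income changes by 2.5612 × -19.3% = -49.4%.

-49.4%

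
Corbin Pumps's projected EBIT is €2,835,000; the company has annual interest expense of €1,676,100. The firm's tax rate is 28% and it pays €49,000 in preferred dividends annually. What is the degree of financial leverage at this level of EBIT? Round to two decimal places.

2.60

Interest = €1,676,100.00.
Pre-tax preferred-dividend burden = €49,000 ÷ (1 − 0.28) = €68,055.56.
DFL = EBIT ÷ [EBIT − I − D_p/(1−t)] = €2,835,000 ÷ [€2,835,000 − €1,676,100.00 − €68,055.56] = €2,835,000 ÷ €1,090,844.44 = 2.5989.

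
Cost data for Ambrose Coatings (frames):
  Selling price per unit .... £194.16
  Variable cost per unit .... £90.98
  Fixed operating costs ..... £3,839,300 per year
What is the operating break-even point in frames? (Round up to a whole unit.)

Unit CM = price − variable cost = £194.16 − £90.98 = £103.18.
Units to break even: £3,839,300 ÷ £103.18 = 37,209.73, rounded up to 37,210.

37,210 frames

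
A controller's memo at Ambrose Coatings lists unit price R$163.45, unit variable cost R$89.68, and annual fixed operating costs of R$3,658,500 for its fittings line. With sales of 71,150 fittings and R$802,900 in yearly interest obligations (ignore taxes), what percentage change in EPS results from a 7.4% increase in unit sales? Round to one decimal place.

+49.3%

At 71,150 units, contribution = 71,150 × R$73.77 = R$5,248,735.50.
EBIT = R$5,248,735.50 − R$3,658,500 = R$1,590,235.50.
Interest = R$802,900.00, so EBIT − I = R$787,335.50.
DCL = total CM / (EBIT − I) = R$5,248,735.50 / R$787,335.50 = 6.6665.
%ΔEPS = DCL × %ΔSales = 6.6665 × +7.4% = +49.3%.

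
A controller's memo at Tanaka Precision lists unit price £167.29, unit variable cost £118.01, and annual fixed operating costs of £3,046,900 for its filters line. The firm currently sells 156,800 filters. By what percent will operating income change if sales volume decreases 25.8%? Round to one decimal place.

-42.6%

Contribution at this volume is 156,800 × £49.28 = £7,727,104.00.
EBIT = £7,727,104.00 − £3,046,900 = £4,680,204.00.
Degree of operating leverage = £7,727,104.00 / £4,680,204.00 = 1.6510.
So EBIT moves 1.6510 × (-25.8%) = -42.6%.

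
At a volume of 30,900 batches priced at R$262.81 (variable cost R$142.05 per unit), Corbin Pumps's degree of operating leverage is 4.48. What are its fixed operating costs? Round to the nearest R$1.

R$2,898,563

Total contribution margin = 30,900 × R$120.76 = R$3,731,484.00.
DOL = contribution / EBIT, so EBIT = R$3,731,484.00 / 4.48 = R$832,920.54.
And FC = contribution − EBIT = R$3,731,484.00 − R$832,920.54 = R$2,898,563.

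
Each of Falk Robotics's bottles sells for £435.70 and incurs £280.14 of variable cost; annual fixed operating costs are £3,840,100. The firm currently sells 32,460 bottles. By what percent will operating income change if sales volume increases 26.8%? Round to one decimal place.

+111.9%

Contribution at this volume is 32,460 × £155.56 = £5,049,477.60.
Operating income = contribution − fixed costs = £5,049,477.60 − £3,840,100 = £1,209,377.60.
DOL = contribution ÷ EBIT = £5,049,477.60 ÷ £1,209,377.60 = 4.1753.
So EBIT moves 4.1753 × (+26.8%) = +111.9%.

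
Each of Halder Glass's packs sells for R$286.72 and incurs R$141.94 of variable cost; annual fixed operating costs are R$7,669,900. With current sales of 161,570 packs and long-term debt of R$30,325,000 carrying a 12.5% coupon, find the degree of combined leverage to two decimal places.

1.96

Contribution at this volume is 161,570 × R$144.78 = R$23,392,104.60.
Operating income = contribution − fixed costs = R$23,392,104.60 − R$7,669,900 = R$15,722,204.60. Interest = R$3,790,625.00.
DOL = R$23,392,104.60 ÷ R$15,722,204.60 = 1.4878; DFL = R$15,722,204.60 ÷ R$11,931,579.60 = 1.3177.
Combined leverage = 1.4878 × 1.3177 = 1.9605.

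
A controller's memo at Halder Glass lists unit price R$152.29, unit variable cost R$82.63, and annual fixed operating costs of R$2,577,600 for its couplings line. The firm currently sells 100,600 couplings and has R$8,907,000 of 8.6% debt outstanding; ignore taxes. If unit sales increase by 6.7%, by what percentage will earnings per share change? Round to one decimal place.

+12.8%

Contribution at this volume is 100,600 × R$69.66 = R$7,007,796.00.
Operating income = contribution − fixed costs = R$7,007,796.00 − R$2,577,600 = R$4,430,196.00.
After interest of R$766,002.00, pre-tax earnings = R$3,664,194.00.
DCL = total CM / (EBIT − I) = R$7,007,796.00 / R$3,664,194.00 = 1.9125.
EPS therefore changes by 1.9125 × (+6.7%) = +12.8%.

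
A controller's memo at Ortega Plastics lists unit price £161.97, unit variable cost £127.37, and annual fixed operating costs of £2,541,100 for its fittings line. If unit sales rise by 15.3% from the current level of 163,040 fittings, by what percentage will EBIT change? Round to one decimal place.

+27.8%

At 163,040 units, contribution = 163,040 × £34.60 = £5,641,184.00.
Operating income = contribution − fixed costs = £5,641,184.00 − £2,541,100 = £3,100,084.00.
Degree of operating leverage = £5,641,184.00 / £3,100,084.00 = 1.8197.
Operating income changes by 1.8197 × +15.3% = +27.8%.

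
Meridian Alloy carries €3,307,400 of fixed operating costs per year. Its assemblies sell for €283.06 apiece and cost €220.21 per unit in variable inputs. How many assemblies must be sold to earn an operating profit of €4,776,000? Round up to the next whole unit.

Contribution margin per unit = €283.06 − €220.21 = €62.85.
Units = (FC + target) / CM = (€3,307,400 + €4,776,000) / €62.85 = 128,614.16, so 128,615 assemblies.

128,615 assemblies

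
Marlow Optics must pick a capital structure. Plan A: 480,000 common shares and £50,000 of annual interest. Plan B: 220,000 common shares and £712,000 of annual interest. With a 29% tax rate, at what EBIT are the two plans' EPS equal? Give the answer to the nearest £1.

At indifference, (EBIT − 50,000)(1 − t)/480,000 = (EBIT − 712,000)(1 − t)/220,000.
Cancelling (1 − t) and cross-multiplying: 220,000·(EBIT − 50,000) = 480,000·(EBIT − 712,000).
Solving, EBIT = (712,000·480,000 − 50,000·220,000) / (480,000 − 220,000) = 330,760,000,000 / 260,000 = 1,272,153.85.

£1,272,154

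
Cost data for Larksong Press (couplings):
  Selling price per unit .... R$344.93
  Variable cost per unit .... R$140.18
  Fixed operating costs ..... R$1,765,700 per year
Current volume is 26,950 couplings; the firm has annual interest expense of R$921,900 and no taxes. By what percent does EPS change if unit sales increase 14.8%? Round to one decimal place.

+28.9%

Contribution at this volume is 26,950 × R$204.75 = R$5,518,012.50.
Subtracting fixed costs: EBIT = R$5,518,012.50 − R$1,765,700 = R$3,752,312.50.
After interest of R$921,900.00, pre-tax earnings = R$2,830,412.50.
DCL = total CM / (EBIT − I) = R$5,518,012.50 / R$2,830,412.50 = 1.9495.
EPS therefore changes by 1.9495 × (+14.8%) = +28.9%.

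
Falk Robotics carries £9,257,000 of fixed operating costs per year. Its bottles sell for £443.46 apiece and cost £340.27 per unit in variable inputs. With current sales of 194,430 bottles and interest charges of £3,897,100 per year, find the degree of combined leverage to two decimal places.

At 194,430 units, contribution = 194,430 × £103.19 = £20,063,231.70.
Operating income = contribution − fixed costs = £20,063,231.70 − £9,257,000 = £10,806,231.70. Interest = £3,897,100.00, so EBIT − I = £6,909,131.70.
DCL = contribution ÷ (EBIT − I) = £20,063,231.70 ÷ £6,909,131.70 = 2.9039.

2.90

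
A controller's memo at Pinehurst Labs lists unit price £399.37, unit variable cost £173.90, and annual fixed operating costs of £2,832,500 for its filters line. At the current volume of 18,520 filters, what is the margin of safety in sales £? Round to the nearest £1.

Contribution margin per unit = £399.37 − £173.90 = £225.47. Break-even units = £2,832,500 ÷ £225.47 = 12,562.65; break-even revenue = 12,562.65 × £399.37 = £5,017,144.30.
Current sales = 18,520 × £399.37 = £7,396,332.40.
Margin of safety = £7,396,332.40 − £5,017,144.30 = £2,379,188.

£2,379,188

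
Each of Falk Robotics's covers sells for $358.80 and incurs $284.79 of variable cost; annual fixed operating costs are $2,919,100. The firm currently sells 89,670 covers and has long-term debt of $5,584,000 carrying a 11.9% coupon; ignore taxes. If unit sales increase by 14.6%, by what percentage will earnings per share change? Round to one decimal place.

Contribution at this volume is 89,670 × $74.01 = $6,636,476.70.
Operating income = contribution − fixed costs = $6,636,476.70 − $2,919,100 = $3,717,376.70.
Interest = $664,496.00, so EBIT − I = $3,052,880.70.
DCL = total CM / (EBIT − I) = $6,636,476.70 / $3,052,880.70 = 2.1738.
EPS therefore changes by 2.1738 × (+14.6%) = +31.7%.

+31.7%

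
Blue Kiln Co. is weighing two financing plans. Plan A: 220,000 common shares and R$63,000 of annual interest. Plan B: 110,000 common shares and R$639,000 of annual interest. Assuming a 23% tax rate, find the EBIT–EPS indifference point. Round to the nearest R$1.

Set EPS_A = EPS_B: (EBIT − R$63,000)(1 − 0.23) ÷ 220,000 = (EBIT − R$639,000)(1 − 0.23) ÷ 110,000.
The (1 − t) factor cancels: (EBIT − 63,000) × 110,000 = (EBIT − 639,000) × 220,000.
Solving, EBIT = (639,000·220,000 − 63,000·110,000) / (220,000 − 110,000) = 133,650,000,000 / 110,000 = 1,215,000.00.

R$1,215,000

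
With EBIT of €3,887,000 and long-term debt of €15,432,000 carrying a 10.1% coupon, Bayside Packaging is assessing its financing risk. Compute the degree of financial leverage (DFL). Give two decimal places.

Annual interest charges come to €1,558,632.00.
Degree of financial leverage = EBIT / (EBIT − interest) = €3,887,000 / €2,328,368.00 = 1.6694.

1.67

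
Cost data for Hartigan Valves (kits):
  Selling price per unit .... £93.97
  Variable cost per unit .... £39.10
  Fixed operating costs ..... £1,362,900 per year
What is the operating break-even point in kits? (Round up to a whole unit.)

24,839 kits

Unit CM = price − variable cost = £93.97 − £39.10 = £54.87.
Units to break even: £1,362,900 ÷ £54.87 = 24,838.71, rounded up to 24,839.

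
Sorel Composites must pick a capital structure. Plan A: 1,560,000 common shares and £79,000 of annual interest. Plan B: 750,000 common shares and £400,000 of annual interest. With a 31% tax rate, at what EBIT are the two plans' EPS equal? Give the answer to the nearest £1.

£697,222

Set EPS_A = EPS_B: (EBIT − £79,000)(1 − 0.31) ÷ 1,560,000 = (EBIT − £400,000)(1 − 0.31) ÷ 750,000.
The (1 − t) factor cancels: (EBIT − 79,000) × 750,000 = (EBIT − 400,000) × 1,560,000.
Solving, EBIT = (400,000·1,560,000 − 79,000·750,000) / (1,560,000 − 750,000) = 564,750,000,000 / 810,000 = 697,222.22.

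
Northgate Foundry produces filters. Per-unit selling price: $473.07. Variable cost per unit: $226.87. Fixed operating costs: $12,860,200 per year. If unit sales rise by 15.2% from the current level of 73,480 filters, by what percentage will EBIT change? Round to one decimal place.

+52.6%

At 73,480 units, contribution = 73,480 × $246.20 = $18,090,776.00.
Operating income = contribution − fixed costs = $18,090,776.00 − $12,860,200 = $5,230,576.00.
Degree of operating leverage = $18,090,776.00 / $5,230,576.00 = 3.4587.
%ΔEBIT = DOL × %ΔSales = 3.4587 × +15.2% = +52.6%.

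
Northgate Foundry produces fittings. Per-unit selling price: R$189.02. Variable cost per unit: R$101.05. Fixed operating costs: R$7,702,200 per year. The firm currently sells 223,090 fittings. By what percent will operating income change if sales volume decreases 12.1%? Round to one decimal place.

At 223,090 units, contribution = 223,090 × R$87.97 = R$19,625,227.30.
EBIT = R$19,625,227.30 − R$7,702,200 = R$11,923,027.30.
So DOL = total CM / EBIT = R$19,625,227.30 / R$11,923,027.30 = 1.6460.
So EBIT moves 1.6460 × (-12.1%) = -19.9%.

-19.9%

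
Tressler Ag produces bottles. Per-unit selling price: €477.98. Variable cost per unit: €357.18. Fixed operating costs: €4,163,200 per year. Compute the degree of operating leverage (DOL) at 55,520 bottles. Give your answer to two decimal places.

2.64

Contribution at this volume is 55,520 × €120.80 = €6,706,816.00.
Subtracting fixed costs: EBIT = €6,706,816.00 − €4,163,200 = €2,543,616.00.
DOL = contribution ÷ EBIT = €6,706,816.00 ÷ €2,543,616.00 = 2.6367.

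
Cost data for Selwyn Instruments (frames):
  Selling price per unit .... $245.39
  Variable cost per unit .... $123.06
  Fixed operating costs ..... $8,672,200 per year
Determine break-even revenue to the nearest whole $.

$17,396,151

CM per unit = $245.39 − $123.06 = $122.33; CM ratio = $122.33 / $245.39 = 0.4985.
Break-even revenue = fixed costs × price ÷ CM = $8,672,200 × $245.39 ÷ $122.33 = $17,396,151.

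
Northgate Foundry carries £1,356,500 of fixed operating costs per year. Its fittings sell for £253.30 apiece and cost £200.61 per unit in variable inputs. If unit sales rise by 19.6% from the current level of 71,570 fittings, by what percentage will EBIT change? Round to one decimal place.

+30.6%

Total contribution margin = 71,570 × £52.69 = £3,771,023.30.
EBIT = £3,771,023.30 − £1,356,500 = £2,414,523.30.
DOL = contribution ÷ EBIT = £3,771,023.30 ÷ £2,414,523.30 = 1.5618.
So EBIT moves 1.5618 × (+19.6%) = +30.6%.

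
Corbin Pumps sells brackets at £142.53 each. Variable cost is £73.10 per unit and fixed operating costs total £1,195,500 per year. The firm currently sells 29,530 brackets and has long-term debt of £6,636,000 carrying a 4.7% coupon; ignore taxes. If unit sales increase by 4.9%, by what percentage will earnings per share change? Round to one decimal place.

At 29,530 units, contribution = 29,530 × £69.43 = £2,050,267.90.
Subtracting fixed costs: EBIT = £2,050,267.90 − £1,195,500 = £854,767.90.
After interest of £311,892.00, pre-tax earnings = £542,875.90.
DCL = total CM / (EBIT − I) = £2,050,267.90 / £542,875.90 = 3.7767.
%ΔEPS = DCL × %ΔSales = 3.7767 × +4.9% = +18.5%.

+18.5%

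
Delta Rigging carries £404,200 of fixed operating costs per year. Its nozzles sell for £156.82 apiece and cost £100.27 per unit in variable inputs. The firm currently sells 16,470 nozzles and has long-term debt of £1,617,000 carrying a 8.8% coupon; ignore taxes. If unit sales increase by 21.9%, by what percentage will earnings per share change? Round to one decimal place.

Contribution at this volume is 16,470 × £56.55 = £931,378.50.
Subtracting fixed costs: EBIT = £931,378.50 − £404,200 = £527,178.50.
Interest = £142,296.00, so EBIT − I = £384,882.50.
DCL = total CM / (EBIT − I) = £931,378.50 / £384,882.50 = 2.4199.
%ΔEPS = DCL × %ΔSales = 2.4199 × +21.9% = +53.0%.

+53.0%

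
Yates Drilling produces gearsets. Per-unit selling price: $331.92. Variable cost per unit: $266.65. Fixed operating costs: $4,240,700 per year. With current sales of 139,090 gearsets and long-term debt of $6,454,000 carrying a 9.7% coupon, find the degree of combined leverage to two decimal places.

2.16

Total contribution margin = 139,090 × $65.27 = $9,078,404.30.
Subtracting fixed costs: EBIT = $9,078,404.30 − $4,240,700 = $4,837,704.30. Interest = $626,038.00.
DOL = $9,078,404.30 ÷ $4,837,704.30 = 1.8766; DFL = $4,837,704.30 ÷ $4,211,666.30 = 1.1486.
DCL = DOL × DFL = 1.8766 × 1.1486 = 2.1555.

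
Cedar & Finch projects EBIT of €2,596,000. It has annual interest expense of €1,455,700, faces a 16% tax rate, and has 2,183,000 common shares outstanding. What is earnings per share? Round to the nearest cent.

Interest = €1,455,700.00, so EBT = €2,596,000 − €1,455,700.00 = €1,140,300.00.
Net income = €1,140,300.00 × (1 − 0.16) = €957,852.00.
Per share: €957,852.00 / 2,183,000 shares = €0.44.

€0.44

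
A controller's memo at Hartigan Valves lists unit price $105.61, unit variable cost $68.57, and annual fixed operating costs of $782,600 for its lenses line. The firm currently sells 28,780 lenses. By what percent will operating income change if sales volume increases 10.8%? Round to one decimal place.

At 28,780 units, contribution = 28,780 × $37.04 = $1,066,011.20.
Operating income = contribution − fixed costs = $1,066,011.20 − $782,600 = $283,411.20.
So DOL = total CM / EBIT = $1,066,011.20 / $283,411.20 = 3.7614.
Operating income changes by 3.7614 × +10.8% = +40.6%.

+40.6%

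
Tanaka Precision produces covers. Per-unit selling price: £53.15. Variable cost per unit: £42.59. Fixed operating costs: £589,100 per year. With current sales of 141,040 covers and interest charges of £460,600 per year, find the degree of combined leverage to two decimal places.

3.39

Contribution at this volume is 141,040 × £10.56 = £1,489,382.40.
Operating income = contribution − fixed costs = £1,489,382.40 − £589,100 = £900,282.40. Interest = £460,600.00.
DOL = £1,489,382.40 ÷ £900,282.40 = 1.6544; DFL = £900,282.40 ÷ £439,682.40 = 2.0476.
DCL = DOL × DFL = 1.6544 × 2.0476 = 3.3875.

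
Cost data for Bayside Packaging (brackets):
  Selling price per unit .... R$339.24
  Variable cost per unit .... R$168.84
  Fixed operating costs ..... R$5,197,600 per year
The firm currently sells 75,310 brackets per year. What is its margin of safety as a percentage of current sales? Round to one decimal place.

59.5%

Unit CM = price − variable cost = R$339.24 − R$168.84 = R$170.40. Break-even units = R$5,197,600 ÷ R$170.40 = 30,502.35; break-even revenue = 30,502.35 × R$339.24 = R$10,347,616.34.
Actual sales revenue = 75,310 × R$339.24 = R$25,548,164.40.
Margin of safety = (R$25,548,164.40 − R$10,347,616.34) ÷ R$25,548,164.40 = 59.5%.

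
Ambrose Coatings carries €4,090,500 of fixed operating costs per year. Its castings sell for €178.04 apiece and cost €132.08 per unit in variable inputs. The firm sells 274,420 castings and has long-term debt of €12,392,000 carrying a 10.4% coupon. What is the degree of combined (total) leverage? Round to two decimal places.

Total contribution margin = 274,420 × €45.96 = €12,612,343.20.
Operating income = contribution − fixed costs = €12,612,343.20 − €4,090,500 = €8,521,843.20. Interest = €1,288,768.00, so EBIT − I = €7,233,075.20.
Degree of total leverage = total CM / (EBIT − interest) = €12,612,343.20 / €7,233,075.20 = 1.7437.

1.74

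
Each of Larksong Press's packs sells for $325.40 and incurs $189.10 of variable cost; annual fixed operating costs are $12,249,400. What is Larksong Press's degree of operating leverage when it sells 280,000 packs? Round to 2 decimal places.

Contribution at this volume is 280,000 × $136.30 = $38,164,000.00.
EBIT = $38,164,000.00 − $12,249,400 = $25,914,600.00.
So DOL = total CM / EBIT = $38,164,000.00 / $25,914,600.00 = 1.4727.

1.47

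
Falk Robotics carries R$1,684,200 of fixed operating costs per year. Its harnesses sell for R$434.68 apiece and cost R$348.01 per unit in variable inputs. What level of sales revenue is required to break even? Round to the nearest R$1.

R$8,446,845

Contribution margin per unit = R$434.68 − R$348.01 = R$86.67, a CM ratio of R$86.67 ÷ R$434.68 = 0.1994.
Break-even sales = FC ÷ CM ratio = R$1,684,200 × R$434.68 / R$86.67 = R$8,446,845.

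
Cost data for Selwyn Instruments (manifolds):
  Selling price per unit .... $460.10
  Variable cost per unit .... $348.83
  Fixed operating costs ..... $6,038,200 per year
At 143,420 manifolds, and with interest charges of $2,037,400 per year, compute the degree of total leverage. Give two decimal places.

2.02

At 143,420 units, contribution = 143,420 × $111.27 = $15,958,343.40.
Operating income = contribution − fixed costs = $15,958,343.40 − $6,038,200 = $9,920,143.40. Interest = $2,037,400.00.
DOL = $15,958,343.40 ÷ $9,920,143.40 = 1.6087; DFL = $9,920,143.40 ÷ $7,882,743.40 = 1.2585.
DCL = DOL × DFL = 1.6087 × 1.2585 = 2.0245.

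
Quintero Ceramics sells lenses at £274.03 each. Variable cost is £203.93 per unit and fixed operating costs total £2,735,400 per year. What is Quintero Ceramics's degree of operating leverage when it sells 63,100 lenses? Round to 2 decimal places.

Total contribution margin = 63,100 × £70.10 = £4,423,310.00.
EBIT = £4,423,310.00 − £2,735,400 = £1,687,910.00.
So DOL = total CM / EBIT = £4,423,310.00 / £1,687,910.00 = 2.6206.

2.62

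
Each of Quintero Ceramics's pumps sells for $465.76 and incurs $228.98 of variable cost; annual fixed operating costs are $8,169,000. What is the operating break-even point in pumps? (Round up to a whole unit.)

Contribution margin per unit = $465.76 − $228.98 = $236.78.
Units to break even: $8,169,000 ÷ $236.78 = 34,500.38, rounded up to 34,501.

34,501 pumps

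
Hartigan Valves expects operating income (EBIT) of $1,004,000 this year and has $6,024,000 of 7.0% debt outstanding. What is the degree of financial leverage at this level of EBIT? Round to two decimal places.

1.72

Annual interest charges come to $421,680.00.
DFL = EBIT ÷ (EBIT − I) = $1,004,000 ÷ ($1,004,000 − $421,680.00) = $1,004,000 ÷ $582,320.00 = 1.7241.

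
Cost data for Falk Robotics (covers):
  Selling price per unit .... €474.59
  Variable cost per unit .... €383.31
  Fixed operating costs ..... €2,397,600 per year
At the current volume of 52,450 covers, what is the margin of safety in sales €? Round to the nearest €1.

€12,426,459

Unit CM = price − variable cost = €474.59 − €383.31 = €91.28. Break-even units = €2,397,600 ÷ €91.28 = 26,266.43; break-even revenue = 26,266.43 × €474.59 = €12,465,786.42.
Actual sales revenue = 52,450 × €474.59 = €24,892,245.50.
Margin of safety = €24,892,245.50 − €12,465,786.42 = €12,426,459.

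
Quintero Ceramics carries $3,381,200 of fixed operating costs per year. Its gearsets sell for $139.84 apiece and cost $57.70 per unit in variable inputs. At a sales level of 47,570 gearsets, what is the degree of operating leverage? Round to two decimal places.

7.43

Total contribution margin = 47,570 × $82.14 = $3,907,399.80.
EBIT = $3,907,399.80 − $3,381,200 = $526,199.80.
DOL = contribution ÷ EBIT = $3,907,399.80 ÷ $526,199.80 = 7.4257.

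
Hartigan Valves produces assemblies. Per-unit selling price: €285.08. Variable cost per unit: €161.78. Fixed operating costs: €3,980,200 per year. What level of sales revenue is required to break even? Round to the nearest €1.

CM per unit = €285.08 − €161.78 = €123.30; CM ratio = €123.30 / €285.08 = 0.4325.
Break-even revenue = fixed costs × price ÷ CM = €3,980,200 × €285.08 ÷ €123.30 = €9,202,558.

€9,202,558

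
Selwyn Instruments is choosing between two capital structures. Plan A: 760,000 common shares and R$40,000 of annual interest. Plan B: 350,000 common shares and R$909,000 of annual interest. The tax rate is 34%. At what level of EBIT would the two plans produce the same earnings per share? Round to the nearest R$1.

R$1,650,829

Set EPS_A = EPS_B: (EBIT − R$40,000)(1 − 0.34) ÷ 760,000 = (EBIT − R$909,000)(1 − 0.34) ÷ 350,000.
The (1 − t) factor cancels: (EBIT − 40,000) × 350,000 = (EBIT − 909,000) × 760,000.
Solving, EBIT = (909,000·760,000 − 40,000·350,000) / (760,000 − 350,000) = 676,840,000,000 / 410,000 = 1,650,829.27.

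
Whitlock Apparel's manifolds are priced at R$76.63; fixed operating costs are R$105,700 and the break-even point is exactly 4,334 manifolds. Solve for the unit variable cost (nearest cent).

R$52.24

Contribution per unit must be FC / Q = R$105,700 / 4,334 = R$24.3886.
Variable cost per unit = R$76.63 − R$24.3886 = R$52.24.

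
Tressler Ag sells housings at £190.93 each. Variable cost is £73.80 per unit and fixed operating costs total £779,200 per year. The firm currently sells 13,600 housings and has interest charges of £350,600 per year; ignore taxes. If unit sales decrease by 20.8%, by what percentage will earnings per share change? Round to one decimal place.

Contribution at this volume is 13,600 × £117.13 = £1,592,968.00.
EBIT = £1,592,968.00 − £779,200 = £813,768.00.
After interest of £350,600.00, pre-tax earnings = £463,168.00.
DCL = total CM / (EBIT − I) = £1,592,968.00 / £463,168.00 = 3.4393.
%ΔEPS = DCL × %ΔSales = 3.4393 × -20.8% = -71.5%.

-71.5%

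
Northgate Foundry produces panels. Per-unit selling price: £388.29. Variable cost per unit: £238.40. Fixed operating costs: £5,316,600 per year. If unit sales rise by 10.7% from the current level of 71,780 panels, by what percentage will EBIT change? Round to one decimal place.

+21.2%

Contribution at this volume is 71,780 × £149.89 = £10,759,104.20.
EBIT = £10,759,104.20 − £5,316,600 = £5,442,504.20.
DOL = contribution ÷ EBIT = £10,759,104.20 ÷ £5,442,504.20 = 1.9769.
Operating income changes by 1.9769 × +10.7% = +21.2%.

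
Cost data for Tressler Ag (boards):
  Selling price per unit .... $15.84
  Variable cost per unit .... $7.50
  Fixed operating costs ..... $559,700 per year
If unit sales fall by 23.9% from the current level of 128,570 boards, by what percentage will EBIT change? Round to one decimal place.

At 128,570 units, contribution = 128,570 × $8.34 = $1,072,273.80.
Subtracting fixed costs: EBIT = $1,072,273.80 − $559,700 = $512,573.80.
DOL = contribution ÷ EBIT = $1,072,273.80 ÷ $512,573.80 = 2.0919.
%ΔEBIT = DOL × %ΔSales = 2.0919 × -23.9% = -50.0%.

-50.0%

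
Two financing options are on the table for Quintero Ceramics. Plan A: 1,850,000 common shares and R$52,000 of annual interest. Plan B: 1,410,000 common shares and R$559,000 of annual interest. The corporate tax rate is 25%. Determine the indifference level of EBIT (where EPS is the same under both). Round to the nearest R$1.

At indifference, (EBIT − 52,000)(1 − t)/1,850,000 = (EBIT − 559,000)(1 − t)/1,410,000.
The (1 − t) factor cancels: (EBIT − 52,000) × 1,410,000 = (EBIT − 559,000) × 1,850,000.
Solving, EBIT = (559,000·1,850,000 − 52,000·1,410,000) / (1,850,000 − 1,410,000) = 960,830,000,000 / 440,000 = 2,183,704.55.

R$2,183,705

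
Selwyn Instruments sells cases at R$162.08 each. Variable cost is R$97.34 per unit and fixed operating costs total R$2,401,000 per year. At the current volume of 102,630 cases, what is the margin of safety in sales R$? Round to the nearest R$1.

Unit CM = price − variable cost = R$162.08 − R$97.34 = R$64.74. Break-even units = R$2,401,000 ÷ R$64.74 = 37,086.81; break-even revenue = 37,086.81 × R$162.08 = R$6,011,029.97.
Current sales = 102,630 × R$162.08 = R$16,634,270.40.
Margin of safety = R$16,634,270.40 − R$6,011,029.97 = R$10,623,240.

R$10,623,240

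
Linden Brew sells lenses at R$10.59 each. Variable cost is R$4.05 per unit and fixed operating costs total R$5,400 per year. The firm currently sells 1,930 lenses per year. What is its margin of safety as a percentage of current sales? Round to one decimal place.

57.2%

Unit CM = price − variable cost = R$10.59 − R$4.05 = R$6.54. Break-even units = R$5,400 ÷ R$6.54 = 825.69; break-even revenue = 825.69 × R$10.59 = R$8,744.04.
Current sales = 1,930 × R$10.59 = R$20,438.70.
Margin of safety = (R$20,438.70 − R$8,744.04) ÷ R$20,438.70 = 57.2%.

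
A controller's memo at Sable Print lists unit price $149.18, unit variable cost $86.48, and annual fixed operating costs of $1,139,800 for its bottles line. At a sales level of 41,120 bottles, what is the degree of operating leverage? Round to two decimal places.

Total contribution margin = 41,120 × $62.70 = $2,578,224.00.
Operating income = contribution − fixed costs = $2,578,224.00 − $1,139,800 = $1,438,424.00.
So DOL = total CM / EBIT = $2,578,224.00 / $1,438,424.00 = 1.7924.

1.79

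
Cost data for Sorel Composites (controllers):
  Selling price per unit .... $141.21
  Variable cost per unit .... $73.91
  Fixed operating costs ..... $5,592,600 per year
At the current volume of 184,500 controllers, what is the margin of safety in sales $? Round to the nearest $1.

$14,318,757

Unit CM = price − variable cost = $141.21 − $73.91 = $67.30. Break-even units = $5,592,600 ÷ $67.30 = 83,099.55; break-even revenue = 83,099.55 × $141.21 = $11,734,488.05.
Current sales = 184,500 × $141.21 = $26,053,245.00.
Margin of safety = $26,053,245.00 − $11,734,488.05 = $14,318,757.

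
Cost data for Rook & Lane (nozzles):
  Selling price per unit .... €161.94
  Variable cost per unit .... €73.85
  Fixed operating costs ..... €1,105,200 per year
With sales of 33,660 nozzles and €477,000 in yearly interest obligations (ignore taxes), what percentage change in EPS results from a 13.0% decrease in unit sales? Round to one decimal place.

-27.9%

Contribution at this volume is 33,660 × €88.09 = €2,965,109.40.
Subtracting fixed costs: EBIT = €2,965,109.40 − €1,105,200 = €1,859,909.40.
After interest of €477,000.00, pre-tax earnings = €1,382,909.40.
DCL = total CM / (EBIT − I) = €2,965,109.40 / €1,382,909.40 = 2.1441.
%ΔEPS = DCL × %ΔSales = 2.1441 × -13.0% = -27.9%.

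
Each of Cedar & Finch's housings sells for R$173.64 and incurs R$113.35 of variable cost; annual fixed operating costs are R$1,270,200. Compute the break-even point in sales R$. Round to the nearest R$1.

R$3,658,277

Contribution margin per unit = R$173.64 − R$113.35 = R$60.29, a CM ratio of R$60.29 ÷ R$173.64 = 0.3472.
Break-even sales = FC ÷ CM ratio = R$1,270,200 × R$173.64 / R$60.29 = R$3,658,277.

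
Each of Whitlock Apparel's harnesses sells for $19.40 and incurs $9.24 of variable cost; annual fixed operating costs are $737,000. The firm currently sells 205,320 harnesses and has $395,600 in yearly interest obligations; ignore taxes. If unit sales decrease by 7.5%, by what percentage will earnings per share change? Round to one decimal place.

Total contribution margin = 205,320 × $10.16 = $2,086,051.20.
Subtracting fixed costs: EBIT = $2,086,051.20 − $737,000 = $1,349,051.20.
After interest of $395,600.00, pre-tax earnings = $953,451.20.
Degree of combined leverage = contribution ÷ (EBIT − I) = $2,086,051.20 ÷ $953,451.20 = 2.1879.
EPS therefore changes by 2.1879 × (-7.5%) = -16.4%.

-16.4%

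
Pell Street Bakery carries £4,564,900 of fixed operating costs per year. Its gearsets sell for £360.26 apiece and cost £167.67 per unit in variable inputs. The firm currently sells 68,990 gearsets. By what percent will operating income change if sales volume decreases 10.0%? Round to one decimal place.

-15.2%

At 68,990 units, contribution = 68,990 × £192.59 = £13,286,784.10.
Subtracting fixed costs: EBIT = £13,286,784.10 − £4,564,900 = £8,721,884.10.
So DOL = total CM / EBIT = £13,286,784.10 / £8,721,884.10 = 1.5234.
So EBIT moves 1.5234 × (-10.0%) = -15.2%.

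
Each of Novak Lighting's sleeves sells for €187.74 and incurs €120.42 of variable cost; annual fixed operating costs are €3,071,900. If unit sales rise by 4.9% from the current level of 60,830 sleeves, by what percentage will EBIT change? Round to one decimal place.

At 60,830 units, contribution = 60,830 × €67.32 = €4,095,075.60.
Subtracting fixed costs: EBIT = €4,095,075.60 − €3,071,900 = €1,023,175.60.
So DOL = total CM / EBIT = €4,095,075.60 / €1,023,175.60 = 4.0023.
%ΔEBIT = DOL × %ΔSales = 4.0023 × +4.9% = +19.6%.

+19.6%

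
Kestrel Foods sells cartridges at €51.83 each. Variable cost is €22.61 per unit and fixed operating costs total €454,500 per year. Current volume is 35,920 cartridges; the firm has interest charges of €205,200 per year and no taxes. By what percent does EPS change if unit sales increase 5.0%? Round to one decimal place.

Contribution at this volume is 35,920 × €29.22 = €1,049,582.40.
EBIT = €1,049,582.40 − €454,500 = €595,082.40.
Interest = €205,200.00, so EBIT − I = €389,882.40.
DCL = total CM / (EBIT − I) = €1,049,582.40 / €389,882.40 = 2.6920.
EPS therefore changes by 2.6920 × (+5.0%) = +13.5%.

+13.5%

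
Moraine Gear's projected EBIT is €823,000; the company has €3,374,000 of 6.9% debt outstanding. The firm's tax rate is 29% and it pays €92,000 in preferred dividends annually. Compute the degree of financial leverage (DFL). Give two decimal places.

1.79

Annual interest charges come to €232,806.00.
Pre-tax preferred-dividend burden = €92,000 ÷ (1 − 0.29) = €129,577.46.
DFL = EBIT ÷ [EBIT − I − D_p/(1−t)] = €823,000 ÷ [€823,000 − €232,806.00 − €129,577.46] = €823,000 ÷ €460,616.54 = 1.7867.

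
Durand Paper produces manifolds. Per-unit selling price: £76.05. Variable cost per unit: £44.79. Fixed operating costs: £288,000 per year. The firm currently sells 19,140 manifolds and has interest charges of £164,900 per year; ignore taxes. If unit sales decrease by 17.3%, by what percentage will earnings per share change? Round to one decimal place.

-71.2%

At 19,140 units, contribution = 19,140 × £31.26 = £598,316.40.
EBIT = £598,316.40 − £288,000 = £310,316.40.
After interest of £164,900.00, pre-tax earnings = £145,416.40.
Degree of combined leverage = contribution ÷ (EBIT − I) = £598,316.40 ÷ £145,416.40 = 4.1145.
%ΔEPS = DCL × %ΔSales = 4.1145 × -17.3% = -71.2%.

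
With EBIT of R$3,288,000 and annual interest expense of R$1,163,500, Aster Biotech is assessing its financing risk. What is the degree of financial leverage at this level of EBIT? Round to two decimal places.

Interest = R$1,163,500.00.
Degree of financial leverage = EBIT / (EBIT − interest) = R$3,288,000 / R$2,124,500.00 = 1.5477.

1.55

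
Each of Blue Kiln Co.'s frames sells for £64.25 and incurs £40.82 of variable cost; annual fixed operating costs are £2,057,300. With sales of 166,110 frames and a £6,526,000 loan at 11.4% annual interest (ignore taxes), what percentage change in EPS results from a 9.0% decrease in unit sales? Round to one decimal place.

-32.1%

Total contribution margin = 166,110 × £23.43 = £3,891,957.30.
EBIT = £3,891,957.30 − £2,057,300 = £1,834,657.30.
Interest = £743,964.00, so EBIT − I = £1,090,693.30.
DCL = total CM / (EBIT − I) = £3,891,957.30 / £1,090,693.30 = 3.5683.
EPS therefore changes by 3.5683 × (-9.0%) = -32.1%.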